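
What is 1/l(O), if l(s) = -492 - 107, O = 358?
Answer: -1/599 ≈ -0.0016694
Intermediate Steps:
l(s) = -599
1/l(O) = 1/(-599) = -1/599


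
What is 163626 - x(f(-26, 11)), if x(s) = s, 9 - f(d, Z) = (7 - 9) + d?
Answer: 163589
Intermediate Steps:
f(d, Z) = 11 - d (f(d, Z) = 9 - ((7 - 9) + d) = 9 - (-2 + d) = 9 + (2 - d) = 11 - d)
163626 - x(f(-26, 11)) = 163626 - (11 - 1*(-26)) = 163626 - (11 + 26) = 163626 - 1*37 = 163626 - 37 = 163589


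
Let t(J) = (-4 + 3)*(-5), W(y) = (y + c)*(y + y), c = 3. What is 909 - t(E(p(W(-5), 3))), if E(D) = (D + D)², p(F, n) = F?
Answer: 904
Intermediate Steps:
W(y) = 2*y*(3 + y) (W(y) = (y + 3)*(y + y) = (3 + y)*(2*y) = 2*y*(3 + y))
E(D) = 4*D² (E(D) = (2*D)² = 4*D²)
t(J) = 5 (t(J) = -1*(-5) = 5)
909 - t(E(p(W(-5), 3))) = 909 - 1*5 = 909 - 5 = 904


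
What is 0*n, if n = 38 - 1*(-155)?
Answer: 0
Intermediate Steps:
n = 193 (n = 38 + 155 = 193)
0*n = 0*193 = 0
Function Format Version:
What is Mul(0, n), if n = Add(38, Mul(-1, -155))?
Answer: 0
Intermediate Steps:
n = 193 (n = Add(38, 155) = 193)
Mul(0, n) = Mul(0, 193) = 0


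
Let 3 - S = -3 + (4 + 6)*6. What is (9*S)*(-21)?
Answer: 10206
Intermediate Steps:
S = -54 (S = 3 - (-3 + (4 + 6)*6) = 3 - (-3 + 10*6) = 3 - (-3 + 60) = 3 - 1*57 = 3 - 57 = -54)
(9*S)*(-21) = (9*(-54))*(-21) = -486*(-21) = 10206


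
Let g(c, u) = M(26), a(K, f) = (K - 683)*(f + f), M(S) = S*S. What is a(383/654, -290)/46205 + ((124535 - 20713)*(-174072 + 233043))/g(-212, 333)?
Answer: 9250496031016463/1021370766 ≈ 9.0569e+6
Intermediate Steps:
M(S) = S²
a(K, f) = 2*f*(-683 + K) (a(K, f) = (-683 + K)*(2*f) = 2*f*(-683 + K))
g(c, u) = 676 (g(c, u) = 26² = 676)
a(383/654, -290)/46205 + ((124535 - 20713)*(-174072 + 233043))/g(-212, 333) = (2*(-290)*(-683 + 383/654))/46205 + ((124535 - 20713)*(-174072 + 233043))/676 = (2*(-290)*(-683 + 383*(1/654)))*(1/46205) + (103822*58971)*(1/676) = (2*(-290)*(-683 + 383/654))*(1/46205) + 6122487162*(1/676) = (2*(-290)*(-446299/654))*(1/46205) + 3061243581/338 = (129426710/327)*(1/46205) + 3061243581/338 = 25885342/3021807 + 3061243581/338 = 9250496031016463/1021370766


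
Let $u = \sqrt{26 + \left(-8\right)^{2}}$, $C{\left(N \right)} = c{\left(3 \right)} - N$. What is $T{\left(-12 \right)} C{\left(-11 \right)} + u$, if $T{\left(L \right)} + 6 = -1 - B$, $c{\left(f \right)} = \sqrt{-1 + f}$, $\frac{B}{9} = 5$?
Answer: $-572 - 52 \sqrt{2} + 3 \sqrt{10} \approx -636.05$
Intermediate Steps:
$B = 45$ ($B = 9 \cdot 5 = 45$)
$T{\left(L \right)} = -52$ ($T{\left(L \right)} = -6 - 46 = -52$)
$C{\left(N \right)} = \sqrt{2} - N$ ($C{\left(N \right)} = \sqrt{-1 + 3} - N = \sqrt{2} - N$)
$u = 3 \sqrt{10}$ ($u = \sqrt{26 + 64} = \sqrt{90} = 3 \sqrt{10} \approx 9.4868$)
$T{\left(-12 \right)} C{\left(-11 \right)} + u = - 52 \left(\sqrt{2} - -11\right) + 3 \sqrt{10} = - 52 \left(\sqrt{2} + 11\right) + 3 \sqrt{10} = - 52 \left(11 + \sqrt{2}\right) + 3 \sqrt{10} = \left(-572 - 52 \sqrt{2}\right) + 3 \sqrt{10} = -572 - 52 \sqrt{2} + 3 \sqrt{10}$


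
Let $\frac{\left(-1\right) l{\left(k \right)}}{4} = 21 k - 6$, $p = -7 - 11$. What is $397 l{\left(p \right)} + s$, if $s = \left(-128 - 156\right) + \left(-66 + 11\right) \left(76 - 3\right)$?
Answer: $605493$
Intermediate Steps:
$p = -18$
$l{\left(k \right)} = 24 - 84 k$ ($l{\left(k \right)} = - 4 \left(21 k - 6\right) = - 4 \left(-6 + 21 k\right) = 24 - 84 k$)
$s = -4299$ ($s = -284 - 4015 = -4299$)
$397 l{\left(p \right)} + s = 397 \left(24 - -1512\right) - 4299 = 397 \left(24 + 1512\right) - 4299 = 397 \cdot 1536 - 4299 = 609792 - 4299 = 605493$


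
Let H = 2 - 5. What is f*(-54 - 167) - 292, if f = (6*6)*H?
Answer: 23576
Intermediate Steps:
H = -3
f = -108 (f = (6*6)*(-3) = 36*(-3) = -108)
f*(-54 - 167) - 292 = -108*(-54 - 167) - 292 = -108*(-221) - 292 = 23868 - 292 = 23576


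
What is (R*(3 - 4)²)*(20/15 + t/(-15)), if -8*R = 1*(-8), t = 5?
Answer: 1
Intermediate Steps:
R = 1 (R = -(-8)/8 = -⅛*(-8) = 1)
(R*(3 - 4)²)*(20/15 + t/(-15)) = (1*(3 - 4)²)*(20/15 + 5/(-15)) = (1*(-1)²)*(20*(1/15) + 5*(-1/15)) = (1*1)*(4/3 - ⅓) = 1*1 = 1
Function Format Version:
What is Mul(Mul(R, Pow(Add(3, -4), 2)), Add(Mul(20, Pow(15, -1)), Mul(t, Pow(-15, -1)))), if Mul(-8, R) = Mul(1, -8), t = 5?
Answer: 1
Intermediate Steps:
R = 1 (R = Mul(Rational(-1, 8), Mul(1, -8)) = Mul(Rational(-1, 8), -8) = 1)
Mul(Mul(R, Pow(Add(3, -4), 2)), Add(Mul(20, Pow(15, -1)), Mul(t, Pow(-15, -1)))) = Mul(Mul(1, Pow(Add(3, -4), 2)), Add(Mul(20, Pow(15, -1)), Mul(5, Pow(-15, -1)))) = Mul(Mul(1, Pow(-1, 2)), Add(Mul(20, Rational(1, 15)), Mul(5, Rational(-1, 15)))) = Mul(Mul(1, 1), Add(Rational(4, 3), Rational(-1, 3))) = Mul(1, 1) = 1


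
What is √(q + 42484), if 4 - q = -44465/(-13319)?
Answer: √7536598864033/13319 ≈ 206.12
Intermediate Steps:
q = 8811/13319 (q = 4 - (-44465)/(-13319) = 4 - (-44465)*(-1)/13319 = 4 - 1*44465/13319 = 4 - 44465/13319 = 8811/13319 ≈ 0.66154)
√(q + 42484) = √(8811/13319 + 42484) = √(565853207/13319) = √7536598864033/13319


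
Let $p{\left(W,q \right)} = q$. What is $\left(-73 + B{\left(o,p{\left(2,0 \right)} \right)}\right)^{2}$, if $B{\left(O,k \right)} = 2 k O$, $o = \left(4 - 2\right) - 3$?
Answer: $5329$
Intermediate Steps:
$o = -1$ ($o = 2 - 3 = -1$)
$B{\left(O,k \right)} = 2 O k$
$\left(-73 + B{\left(o,p{\left(2,0 \right)} \right)}\right)^{2} = \left(-73 + 2 \left(-1\right) 0\right)^{2} = \left(-73 + 0\right)^{2} = \left(-73\right)^{2} = 5329$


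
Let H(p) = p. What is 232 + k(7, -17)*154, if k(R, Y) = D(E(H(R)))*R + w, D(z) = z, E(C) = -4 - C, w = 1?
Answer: -11472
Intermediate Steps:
k(R, Y) = 1 + R*(-4 - R) (k(R, Y) = (-4 - R)*R + 1 = R*(-4 - R) + 1 = 1 + R*(-4 - R))
232 + k(7, -17)*154 = 232 + (1 - 1*7*(4 + 7))*154 = 232 + (1 - 1*7*11)*154 = 232 + (1 - 77)*154 = 232 - 76*154 = 232 - 11704 = -11472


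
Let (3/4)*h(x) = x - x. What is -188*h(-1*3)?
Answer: 0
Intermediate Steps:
h(x) = 0 (h(x) = 4*(x - x)/3 = (4/3)*0 = 0)
-188*h(-1*3) = -188*0 = 0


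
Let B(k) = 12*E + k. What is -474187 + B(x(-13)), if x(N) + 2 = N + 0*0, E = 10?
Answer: -474082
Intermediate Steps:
x(N) = -2 + N (x(N) = -2 + (N + 0*0) = -2 + (N + 0) = -2 + N)
B(k) = 120 + k (B(k) = 12*10 + k = 120 + k)
-474187 + B(x(-13)) = -474187 + (120 + (-2 - 13)) = -474187 + (120 - 15) = -474187 + 105 = -474082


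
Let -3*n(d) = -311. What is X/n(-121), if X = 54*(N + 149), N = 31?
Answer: 29160/311 ≈ 93.762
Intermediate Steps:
n(d) = 311/3 (n(d) = -1/3*(-311) = 311/3)
X = 9720 (X = 54*(31 + 149) = 54*180 = 9720)
X/n(-121) = 9720/(311/3) = 9720*(3/311) = 29160/311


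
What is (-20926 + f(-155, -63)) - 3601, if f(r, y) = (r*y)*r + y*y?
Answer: -1534133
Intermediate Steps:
f(r, y) = y² + y*r² (f(r, y) = y*r² + y² = y² + y*r²)
(-20926 + f(-155, -63)) - 3601 = (-20926 - 63*(-63 + (-155)²)) - 3601 = (-20926 - 63*(-63 + 24025)) - 3601 = (-20926 - 63*23962) - 3601 = (-20926 - 1509606) - 3601 = -1530532 - 3601 = -1534133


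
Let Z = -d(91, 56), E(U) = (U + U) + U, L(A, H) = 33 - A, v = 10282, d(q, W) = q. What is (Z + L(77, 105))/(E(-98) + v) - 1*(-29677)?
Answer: 296413741/9988 ≈ 29677.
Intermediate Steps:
E(U) = 3*U (E(U) = 2*U + U = 3*U)
Z = -91 (Z = -1*91 = -91)
(Z + L(77, 105))/(E(-98) + v) - 1*(-29677) = (-91 + (33 - 1*77))/(3*(-98) + 10282) - 1*(-29677) = (-91 + (33 - 77))/(-294 + 10282) + 29677 = (-91 - 44)/9988 + 29677 = -135*1/9988 + 29677 = -135/9988 + 29677 = 296413741/9988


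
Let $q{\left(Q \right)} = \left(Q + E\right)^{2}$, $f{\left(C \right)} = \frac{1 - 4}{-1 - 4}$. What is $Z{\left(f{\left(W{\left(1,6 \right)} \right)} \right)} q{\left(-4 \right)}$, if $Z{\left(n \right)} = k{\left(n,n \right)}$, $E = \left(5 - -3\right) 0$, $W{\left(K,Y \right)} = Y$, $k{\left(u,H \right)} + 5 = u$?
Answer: $- \frac{352}{5} \approx -70.4$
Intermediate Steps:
$k{\left(u,H \right)} = -5 + u$
$E = 0$ ($E = \left(5 + 3\right) 0 = 8 \cdot 0 = 0$)
$f{\left(C \right)} = \frac{3}{5}$ ($f{\left(C \right)} = - \frac{3}{-5} = \left(-3\right) \left(- \frac{1}{5}\right) = \frac{3}{5}$)
$Z{\left(n \right)} = -5 + n$
$q{\left(Q \right)} = Q^{2}$ ($q{\left(Q \right)} = \left(Q + 0\right)^{2} = Q^{2}$)
$Z{\left(f{\left(W{\left(1,6 \right)} \right)} \right)} q{\left(-4 \right)} = \left(-5 + \frac{3}{5}\right) \left(-4\right)^{2} = \left(- \frac{22}{5}\right) 16 = - \frac{352}{5}$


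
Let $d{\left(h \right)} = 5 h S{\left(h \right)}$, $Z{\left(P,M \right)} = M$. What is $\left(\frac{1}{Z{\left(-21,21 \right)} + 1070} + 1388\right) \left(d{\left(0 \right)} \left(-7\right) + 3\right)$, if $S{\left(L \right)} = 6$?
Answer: $\frac{4542927}{1091} \approx 4164.0$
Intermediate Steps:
$d{\left(h \right)} = 30 h$ ($d{\left(h \right)} = 5 h 6 = 30 h$)
$\left(\frac{1}{Z{\left(-21,21 \right)} + 1070} + 1388\right) \left(d{\left(0 \right)} \left(-7\right) + 3\right) = \left(\frac{1}{21 + 1070} + 1388\right) \left(30 \cdot 0 \left(-7\right) + 3\right) = \left(\frac{1}{1091} + 1388\right) \left(0 \left(-7\right) + 3\right) = \left(\frac{1}{1091} + 1388\right) \left(0 + 3\right) = \frac{1514309}{1091} \cdot 3 = \frac{4542927}{1091}$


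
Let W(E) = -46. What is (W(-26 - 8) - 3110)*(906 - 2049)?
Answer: 3607308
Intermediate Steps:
(W(-26 - 8) - 3110)*(906 - 2049) = (-46 - 3110)*(906 - 2049) = -3156*(-1143) = 3607308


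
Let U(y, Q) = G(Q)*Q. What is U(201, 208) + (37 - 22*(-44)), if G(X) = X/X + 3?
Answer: 1837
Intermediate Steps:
G(X) = 4 (G(X) = 1 + 3 = 4)
U(y, Q) = 4*Q
U(201, 208) + (37 - 22*(-44)) = 4*208 + (37 - 22*(-44)) = 832 + (37 + 968) = 832 + 1005 = 1837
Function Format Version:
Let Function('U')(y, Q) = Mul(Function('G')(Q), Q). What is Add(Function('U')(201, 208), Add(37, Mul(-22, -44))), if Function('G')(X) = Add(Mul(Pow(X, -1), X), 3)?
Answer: 1837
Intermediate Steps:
Function('G')(X) = 4 (Function('G')(X) = Add(1, 3) = 4)
Function('U')(y, Q) = Mul(4, Q)
Add(Function('U')(201, 208), Add(37, Mul(-22, -44))) = Add(Mul(4, 208), Add(37, Mul(-22, -44))) = Add(832, Add(37, 968)) = Add(832, 1005) = 1837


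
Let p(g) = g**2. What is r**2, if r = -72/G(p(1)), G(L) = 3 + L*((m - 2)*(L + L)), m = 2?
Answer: 576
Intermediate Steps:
G(L) = 3 (G(L) = 3 + L*((2 - 2)*(L + L)) = 3 + L*(0*(2*L)) = 3 + L*0 = 3 + 0 = 3)
r = -24 (r = -72/3 = -72*1/3 = -24)
r**2 = (-24)**2 = 576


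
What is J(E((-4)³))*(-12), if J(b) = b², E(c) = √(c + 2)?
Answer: 744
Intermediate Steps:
E(c) = √(2 + c)
J(E((-4)³))*(-12) = (√(2 + (-4)³))²*(-12) = (√(2 - 64))²*(-12) = (√(-62))²*(-12) = (I*√62)²*(-12) = -62*(-12) = 744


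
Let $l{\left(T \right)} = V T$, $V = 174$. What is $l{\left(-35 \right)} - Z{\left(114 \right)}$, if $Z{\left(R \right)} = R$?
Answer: $-6204$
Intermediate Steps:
$l{\left(T \right)} = 174 T$
$l{\left(-35 \right)} - Z{\left(114 \right)} = 174 \left(-35\right) - 114 = -6090 - 114 = -6204$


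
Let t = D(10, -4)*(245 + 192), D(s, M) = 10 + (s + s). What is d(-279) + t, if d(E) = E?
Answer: 12831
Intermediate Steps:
D(s, M) = 10 + 2*s
t = 13110 (t = (10 + 2*10)*(245 + 192) = (10 + 20)*437 = 30*437 = 13110)
d(-279) + t = -279 + 13110 = 12831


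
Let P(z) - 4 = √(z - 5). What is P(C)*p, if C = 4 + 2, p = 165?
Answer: 825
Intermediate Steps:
C = 6
P(z) = 4 + √(-5 + z) (P(z) = 4 + √(z - 5) = 4 + √(-5 + z))
P(C)*p = (4 + √(-5 + 6))*165 = (4 + √1)*165 = (4 + 1)*165 = 5*165 = 825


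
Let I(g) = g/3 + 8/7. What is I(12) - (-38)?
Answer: 302/7 ≈ 43.143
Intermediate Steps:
I(g) = 8/7 + g/3 (I(g) = g*(⅓) + 8*(⅐) = g/3 + 8/7 = 8/7 + g/3)
I(12) - (-38) = (8/7 + (⅓)*12) - (-38) = (8/7 + 4) - 1*(-38) = 36/7 + 38 = 302/7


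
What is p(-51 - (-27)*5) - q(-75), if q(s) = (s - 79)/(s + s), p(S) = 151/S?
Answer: 1619/2100 ≈ 0.77095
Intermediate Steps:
q(s) = (-79 + s)/(2*s) (q(s) = (-79 + s)/((2*s)) = (-79 + s)*(1/(2*s)) = (-79 + s)/(2*s))
p(-51 - (-27)*5) - q(-75) = 151/(-51 - (-27)*5) - (-79 - 75)/(2*(-75)) = 151/(-51 - 1*(-135)) - (-1)*(-154)/(2*75) = 151/(-51 + 135) - 1*77/75 = 151/84 - 77/75 = 1619/2100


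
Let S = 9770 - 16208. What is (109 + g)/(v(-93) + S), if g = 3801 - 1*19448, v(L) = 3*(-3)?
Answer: 15538/6447 ≈ 2.4101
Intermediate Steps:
v(L) = -9
g = -15647 (g = 3801 - 19448 = -15647)
S = -6438
(109 + g)/(v(-93) + S) = (109 - 15647)/(-9 - 6438) = -15538/(-6447) = -15538*(-1/6447) = 15538/6447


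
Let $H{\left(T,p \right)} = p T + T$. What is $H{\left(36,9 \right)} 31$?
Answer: $11160$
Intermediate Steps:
$H{\left(T,p \right)} = T + T p$ ($H{\left(T,p \right)} = T p + T = T + T p$)
$H{\left(36,9 \right)} 31 = 36 \left(1 + 9\right) 31 = 36 \cdot 10 \cdot 31 = 360 \cdot 31 = 11160$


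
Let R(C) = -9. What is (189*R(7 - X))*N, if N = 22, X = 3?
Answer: -37422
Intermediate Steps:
(189*R(7 - X))*N = (189*(-9))*22 = -1701*22 = -37422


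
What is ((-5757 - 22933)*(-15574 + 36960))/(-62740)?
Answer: 30678217/3137 ≈ 9779.5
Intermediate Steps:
((-5757 - 22933)*(-15574 + 36960))/(-62740) = -28690*21386*(-1/62740) = -613564340*(-1/62740) = 30678217/3137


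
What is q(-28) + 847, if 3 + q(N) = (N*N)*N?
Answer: -21108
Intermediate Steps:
q(N) = -3 + N**3 (q(N) = -3 + (N*N)*N = -3 + N**2*N = -3 + N**3)
q(-28) + 847 = (-3 + (-28)**3) + 847 = (-3 - 21952) + 847 = -21955 + 847 = -21108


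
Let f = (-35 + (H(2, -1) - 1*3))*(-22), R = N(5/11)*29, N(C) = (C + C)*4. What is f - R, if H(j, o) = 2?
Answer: 7552/11 ≈ 686.54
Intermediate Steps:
N(C) = 8*C (N(C) = (2*C)*4 = 8*C)
R = 1160/11 (R = (8*(5/11))*29 = (40/11)*29 = 1160/11 ≈ 105.45)
f = 792 (f = (-35 + (2 - 1*3))*(-22) = (-35 + (2 - 3))*(-22) = (-35 - 1)*(-22) = -36*(-22) = 792)
f - R = 792 - 1*1160/11 = 792 - 1160/11 = 7552/11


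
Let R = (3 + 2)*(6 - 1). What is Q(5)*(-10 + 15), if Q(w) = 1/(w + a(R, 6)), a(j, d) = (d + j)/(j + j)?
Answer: 250/281 ≈ 0.88968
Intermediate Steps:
R = 25 (R = 5*5 = 25)
a(j, d) = (d + j)/(2*j) (a(j, d) = (d + j)/((2*j)) = (d + j)*(1/(2*j)) = (d + j)/(2*j))
Q(w) = 1/(31/50 + w) (Q(w) = 1/(w + (½)*(6 + 25)/25) = 1/(w + (½)*(1/25)*31) = 1/(w + 31/50) = 1/(31/50 + w))
Q(5)*(-10 + 15) = (50/(31 + 50*5))*(-10 + 15) = (50/(31 + 250))*5 = (50/281)*5 = 250/281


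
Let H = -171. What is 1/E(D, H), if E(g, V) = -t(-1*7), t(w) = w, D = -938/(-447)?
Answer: ⅐ ≈ 0.14286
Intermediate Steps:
D = 938/447 (D = -938*(-1/447) = 938/447 ≈ 2.0984)
E(g, V) = 7 (E(g, V) = -(-1)*7 = -1*(-7) = 7)
1/E(D, H) = 1/7 = ⅐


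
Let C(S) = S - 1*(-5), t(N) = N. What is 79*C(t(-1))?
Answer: 316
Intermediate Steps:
C(S) = 5 + S (C(S) = S + 5 = 5 + S)
79*C(t(-1)) = 79*(5 - 1) = 79*4 = 316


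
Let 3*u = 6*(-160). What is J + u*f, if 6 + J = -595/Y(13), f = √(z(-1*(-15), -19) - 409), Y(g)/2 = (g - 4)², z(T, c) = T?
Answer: -1567/162 - 320*I*√394 ≈ -9.6728 - 6351.8*I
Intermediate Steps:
Y(g) = 2*(-4 + g)² (Y(g) = 2*(g - 4)² = 2*(-4 + g)²)
f = I*√394 (f = √(-1*(-15) - 409) = √(15 - 409) = √(-394) = I*√394 ≈ 19.849*I)
J = -1567/162 (J = -6 - 595*1/(2*(-4 + 13)²) = -6 - 595/(2*9²) = -6 - 595/(2*81) = -6 - 595/162 = -1567/162 ≈ -9.6728)
u = -320 (u = (6*(-160))/3 = (⅓)*(-960) = -320)
J + u*f = -1567/162 - 320*I*√394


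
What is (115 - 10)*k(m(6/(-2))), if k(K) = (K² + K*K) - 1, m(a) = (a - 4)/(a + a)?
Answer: 1085/6 ≈ 180.83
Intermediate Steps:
m(a) = (-4 + a)/(2*a) (m(a) = (-4 + a)/((2*a)) = (-4 + a)*(1/(2*a)) = (-4 + a)/(2*a))
k(K) = -1 + 2*K² (k(K) = (K² + K²) - 1 = 2*K² - 1 = -1 + 2*K²)
(115 - 10)*k(m(6/(-2))) = (115 - 10)*(-1 + 2*((-4 + 6/(-2))/(2*((6/(-2)))))²) = 105*(-1 + 2*((-4 + 6*(-½))/(2*((6*(-½)))))²) = 105*(-1 + 2*((½)*(-4 - 3)/(-3))²) = 105*(-1 + 2*((½)*(-⅓)*(-7))²) = 105*(-1 + 2*(7/6)²) = 105*(-1 + 2*(49/36)) = 105*(-1 + 49/18) = 105*(31/18) = 1085/6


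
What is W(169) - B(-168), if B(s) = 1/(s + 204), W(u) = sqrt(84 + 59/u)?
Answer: -1/36 + sqrt(14255)/13 ≈ 9.1564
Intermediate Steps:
B(s) = 1/(204 + s)
W(169) - B(-168) = sqrt(84 + 59/169) - 1/(204 - 168) = sqrt(84 + 59*(1/169)) - 1/36 = sqrt(84 + 59/169) - 1*1/36 = sqrt(14255/169) - 1/36 = sqrt(14255)/13 - 1/36 = -1/36 + sqrt(14255)/13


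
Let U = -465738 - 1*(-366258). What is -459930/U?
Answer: 15331/3316 ≈ 4.6233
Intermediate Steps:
U = -99480 (U = -465738 + 366258 = -99480)
-459930/U = -459930/(-99480) = -459930*(-1/99480) = 15331/3316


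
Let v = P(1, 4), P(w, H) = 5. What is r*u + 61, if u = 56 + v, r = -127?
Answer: -7686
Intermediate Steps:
v = 5
u = 61 (u = 56 + 5 = 61)
r*u + 61 = -127*61 + 61 = -7747 + 61 = -7686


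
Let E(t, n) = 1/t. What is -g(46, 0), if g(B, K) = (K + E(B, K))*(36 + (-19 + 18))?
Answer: -35/46 ≈ -0.76087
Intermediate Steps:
g(B, K) = 35*K + 35/B (g(B, K) = (K + 1/B)*(36 + (-19 + 18)) = (K + 1/B)*(36 - 1) = (K + 1/B)*35 = 35*K + 35/B)
-g(46, 0) = -(35*0 + 35/46) = -(0 + 35*(1/46)) = -(0 + 35/46) = -1*35/46 = -35/46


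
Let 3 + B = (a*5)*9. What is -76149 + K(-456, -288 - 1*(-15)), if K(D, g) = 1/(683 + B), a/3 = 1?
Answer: -62061434/815 ≈ -76149.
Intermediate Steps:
a = 3 (a = 3*1 = 3)
B = 132 (B = -3 + (3*5)*9 = -3 + 15*9 = -3 + 135 = 132)
K(D, g) = 1/815 (K(D, g) = 1/(683 + 132) = 1/815)
-76149 + K(-456, -288 - 1*(-15)) = -76149 + 1/815 = -62061434/815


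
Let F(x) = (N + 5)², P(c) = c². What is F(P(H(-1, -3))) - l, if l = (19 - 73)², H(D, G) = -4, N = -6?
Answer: -2915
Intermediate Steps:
F(x) = 1 (F(x) = (-6 + 5)² = (-1)² = 1)
l = 2916 (l = (-54)² = 2916)
F(P(H(-1, -3))) - l = 1 - 1*2916 = 1 - 2916 = -2915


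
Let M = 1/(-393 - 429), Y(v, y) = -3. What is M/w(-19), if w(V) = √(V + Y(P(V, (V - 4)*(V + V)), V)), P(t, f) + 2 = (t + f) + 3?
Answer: I*√22/18084 ≈ 0.00025937*I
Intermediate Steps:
P(t, f) = 1 + f + t (P(t, f) = -2 + ((t + f) + 3) = -2 + ((f + t) + 3) = -2 + (3 + f + t) = 1 + f + t)
w(V) = √(-3 + V) (w(V) = √(V - 3) = √(-3 + V))
M = -1/822 (M = 1/(-822) = -1/822 ≈ -0.0012165)
M/w(-19) = -1/(822*√(-3 - 19)) = -(-I*√22/22)/822 = -(-1)*I*√22/18084 = I*√22/18084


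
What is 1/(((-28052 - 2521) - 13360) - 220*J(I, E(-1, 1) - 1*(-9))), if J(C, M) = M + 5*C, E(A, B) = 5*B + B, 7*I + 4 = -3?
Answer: -1/46133 ≈ -2.1676e-5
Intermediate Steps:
I = -1 (I = -4/7 + (1/7)*(-3) = -4/7 - 3/7 = -1)
E(A, B) = 6*B
1/(((-28052 - 2521) - 13360) - 220*J(I, E(-1, 1) - 1*(-9))) = 1/(((-28052 - 2521) - 13360) - 220*((6*1 - 1*(-9)) + 5*(-1))) = 1/((-30573 - 13360) - 220*((6 + 9) - 5)) = 1/(-43933 - 220*(15 - 5)) = 1/(-43933 - 220*10) = 1/(-43933 - 2200) = 1/(-46133) = -1/46133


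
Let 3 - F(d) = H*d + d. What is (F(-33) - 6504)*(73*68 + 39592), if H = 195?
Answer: -1470348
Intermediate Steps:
F(d) = 3 - 196*d (F(d) = 3 - (195*d + d) = 3 - 196*d)
(F(-33) - 6504)*(73*68 + 39592) = ((3 - 196*(-33)) - 6504)*(73*68 + 39592) = ((3 + 6468) - 6504)*(4964 + 39592) = (6471 - 6504)*44556 = -33*44556 = -1470348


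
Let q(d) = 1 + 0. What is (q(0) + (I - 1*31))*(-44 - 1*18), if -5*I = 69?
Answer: 13578/5 ≈ 2715.6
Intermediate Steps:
I = -69/5 (I = -1/5*69 = -69/5 ≈ -13.800)
q(d) = 1
(q(0) + (I - 1*31))*(-44 - 1*18) = (1 + (-69/5 - 1*31))*(-44 - 1*18) = (1 + (-69/5 - 31))*(-44 - 18) = (1 - 224/5)*(-62) = -219/5*(-62) = 13578/5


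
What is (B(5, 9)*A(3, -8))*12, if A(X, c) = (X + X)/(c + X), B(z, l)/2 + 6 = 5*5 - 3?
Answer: -2304/5 ≈ -460.80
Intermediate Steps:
B(z, l) = 32 (B(z, l) = -12 + 2*(5*5 - 3) = -12 + 2*(25 - 3) = -12 + 2*22 = -12 + 44 = 32)
A(X, c) = 2*X/(X + c) (A(X, c) = (2*X)/(X + c) = 2*X/(X + c))
(B(5, 9)*A(3, -8))*12 = (32*(2*3/(3 - 8)))*12 = (32*(2*3/(-5)))*12 = (32*(2*3*(-⅕)))*12 = (32*(-6/5))*12 = -192/5*12 = -2304/5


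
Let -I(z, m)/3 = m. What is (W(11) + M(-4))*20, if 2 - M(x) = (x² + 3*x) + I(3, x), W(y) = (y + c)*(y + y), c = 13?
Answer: 10280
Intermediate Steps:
W(y) = 2*y*(13 + y) (W(y) = (y + 13)*(y + y) = (13 + y)*(2*y) = 2*y*(13 + y))
I(z, m) = -3*m
M(x) = 2 - x² (M(x) = 2 - ((x² + 3*x) - 3*x) = 2 - x²)
(W(11) + M(-4))*20 = (2*11*(13 + 11) + (2 - 1*(-4)²))*20 = (2*11*24 + (2 - 1*16))*20 = (528 + (2 - 16))*20 = (528 - 14)*20 = 514*20 = 10280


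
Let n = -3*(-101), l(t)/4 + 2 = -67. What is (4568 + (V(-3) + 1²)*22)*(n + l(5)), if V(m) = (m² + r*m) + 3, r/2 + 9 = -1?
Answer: 166698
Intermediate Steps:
r = -20 (r = -18 + 2*(-1) = -18 - 2 = -20)
l(t) = -276 (l(t) = -8 + 4*(-67) = -8 - 268 = -276)
V(m) = 3 + m² - 20*m (V(m) = (m² - 20*m) + 3 = 3 + m² - 20*m)
n = 303
(4568 + (V(-3) + 1²)*22)*(n + l(5)) = (4568 + ((3 + (-3)² - 20*(-3)) + 1²)*22)*(303 - 276) = (4568 + ((3 + 9 + 60) + 1)*22)*27 = (4568 + (72 + 1)*22)*27 = (4568 + 73*22)*27 = (4568 + 1606)*27 = 6174*27 = 166698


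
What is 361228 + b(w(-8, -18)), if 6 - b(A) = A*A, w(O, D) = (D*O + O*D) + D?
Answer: 288334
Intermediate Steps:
w(O, D) = D + 2*D*O (w(O, D) = (D*O + D*O) + D = 2*D*O + D = D + 2*D*O)
b(A) = 6 - A² (b(A) = 6 - A*A = 6 - A²)
361228 + b(w(-8, -18)) = 361228 + (6 - (-18*(1 + 2*(-8)))²) = 361228 + (6 - (-18*(1 - 16))²) = 361228 + (6 - (-18*(-15))²) = 361228 + (6 - 1*270²) = 361228 + (6 - 1*72900) = 361228 + (6 - 72900) = 361228 - 72894 = 288334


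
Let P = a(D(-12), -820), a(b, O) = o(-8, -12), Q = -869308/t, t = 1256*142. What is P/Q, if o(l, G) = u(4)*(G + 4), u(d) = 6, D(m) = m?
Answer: 2140224/217327 ≈ 9.8479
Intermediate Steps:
t = 178352
Q = -217327/44588 (Q = -869308/178352 = -869308*1/178352 = -217327/44588 ≈ -4.8741)
o(l, G) = 24 + 6*G (o(l, G) = 6*(G + 4) = 6*(4 + G) = 24 + 6*G)
a(b, O) = -48 (a(b, O) = 24 + 6*(-12) = 24 - 72 = -48)
P = -48
P/Q = -48/(-217327/44588) = -48*(-44588/217327) = 2140224/217327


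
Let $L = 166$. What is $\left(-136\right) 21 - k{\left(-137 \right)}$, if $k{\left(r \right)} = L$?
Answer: $-3022$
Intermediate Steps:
$k{\left(r \right)} = 166$
$\left(-136\right) 21 - k{\left(-137 \right)} = \left(-136\right) 21 - 166 = -2856 - 166 = -3022$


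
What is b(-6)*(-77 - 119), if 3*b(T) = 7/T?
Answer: 686/9 ≈ 76.222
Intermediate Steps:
b(T) = 7/(3*T) (b(T) = (7/T)/3 = 7/(3*T))
b(-6)*(-77 - 119) = ((7/3)/(-6))*(-77 - 119) = ((7/3)*(-⅙))*(-196) = -7/18*(-196) = 686/9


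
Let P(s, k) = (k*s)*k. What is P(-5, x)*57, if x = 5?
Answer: -7125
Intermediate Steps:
P(s, k) = s*k²
P(-5, x)*57 = -5*5²*57 = -5*25*57 = -125*57 = -7125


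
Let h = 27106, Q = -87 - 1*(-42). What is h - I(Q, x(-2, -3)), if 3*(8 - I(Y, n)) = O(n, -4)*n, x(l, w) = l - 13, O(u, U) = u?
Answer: 27173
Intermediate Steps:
Q = -45 (Q = -87 + 42 = -45)
x(l, w) = -13 + l
I(Y, n) = 8 - n**2/3 (I(Y, n) = 8 - n*n/3 = 8 - n**2/3)
h - I(Q, x(-2, -3)) = 27106 - (8 - (-13 - 2)**2/3) = 27106 - (8 - 1/3*(-15)**2) = 27106 - (8 - 1/3*225) = 27106 - (8 - 75) = 27106 - 1*(-67) = 27106 + 67 = 27173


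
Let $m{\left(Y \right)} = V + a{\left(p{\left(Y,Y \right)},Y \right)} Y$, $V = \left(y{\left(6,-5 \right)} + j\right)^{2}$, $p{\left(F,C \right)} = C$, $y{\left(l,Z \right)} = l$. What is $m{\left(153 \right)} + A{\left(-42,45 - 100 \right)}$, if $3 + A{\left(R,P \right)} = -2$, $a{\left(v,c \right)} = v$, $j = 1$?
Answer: $23453$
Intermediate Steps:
$A{\left(R,P \right)} = -5$ ($A{\left(R,P \right)} = -3 - 2 = -5$)
$V = 49$ ($V = \left(6 + 1\right)^{2} = 7^{2} = 49$)
$m{\left(Y \right)} = 49 + Y^{2}$ ($m{\left(Y \right)} = 49 + Y Y = 49 + Y^{2}$)
$m{\left(153 \right)} + A{\left(-42,45 - 100 \right)} = \left(49 + 153^{2}\right) - 5 = \left(49 + 23409\right) - 5 = 23458 - 5 = 23453$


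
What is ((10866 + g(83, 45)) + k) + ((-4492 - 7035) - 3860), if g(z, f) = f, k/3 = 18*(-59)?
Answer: -7662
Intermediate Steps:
k = -3186 (k = 3*(18*(-59)) = 3*(-1062) = -3186)
((10866 + g(83, 45)) + k) + ((-4492 - 7035) - 3860) = ((10866 + 45) - 3186) + ((-4492 - 7035) - 3860) = (10911 - 3186) + (-11527 - 3860) = 7725 - 15387 = -7662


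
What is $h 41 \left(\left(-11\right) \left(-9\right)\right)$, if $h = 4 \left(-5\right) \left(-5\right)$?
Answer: $405900$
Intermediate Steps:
$h = 100$ ($h = \left(-20\right) \left(-5\right) = 100$)
$h 41 \left(\left(-11\right) \left(-9\right)\right) = 100 \cdot 41 \left(\left(-11\right) \left(-9\right)\right) = 4100 \cdot 99 = 405900$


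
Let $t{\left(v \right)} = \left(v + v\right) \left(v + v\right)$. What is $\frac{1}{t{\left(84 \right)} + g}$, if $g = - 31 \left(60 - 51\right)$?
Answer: $\frac{1}{27945} \approx 3.5785 \cdot 10^{-5}$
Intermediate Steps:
$g = -279$ ($g = \left(-31\right) 9 = -279$)
$t{\left(v \right)} = 4 v^{2}$ ($t{\left(v \right)} = 2 v 2 v = 4 v^{2}$)
$\frac{1}{t{\left(84 \right)} + g} = \frac{1}{4 \cdot 84^{2} - 279} = \frac{1}{4 \cdot 7056 - 279} = \frac{1}{28224 - 279} = \frac{1}{27945}$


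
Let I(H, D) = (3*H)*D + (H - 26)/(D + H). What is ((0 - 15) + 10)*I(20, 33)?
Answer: -524670/53 ≈ -9899.4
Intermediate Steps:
I(H, D) = (-26 + H)/(D + H) + 3*D*H (I(H, D) = 3*D*H + (-26 + H)/(D + H) = (-26 + H)/(D + H) + 3*D*H)
((0 - 15) + 10)*I(20, 33) = ((0 - 15) + 10)*((-26 + 20 + 3*33*20² + 3*20*33²)/(33 + 20)) = (-15 + 10)*((-26 + 20 + 3*33*400 + 3*20*1089)/53) = -5*(-26 + 20 + 39600 + 65340)/53 = -5*104934/53 = -524670/53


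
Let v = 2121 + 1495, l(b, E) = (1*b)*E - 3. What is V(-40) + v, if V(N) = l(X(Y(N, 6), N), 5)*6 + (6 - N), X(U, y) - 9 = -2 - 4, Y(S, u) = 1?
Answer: 3734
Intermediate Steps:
X(U, y) = 3 (X(U, y) = 9 + (-2 - 4) = 9 - 6 = 3)
l(b, E) = -3 + E*b (l(b, E) = b*E - 3 = E*b - 3 = -3 + E*b)
v = 3616
V(N) = 78 - N (V(N) = (-3 + 5*3)*6 + (6 - N) = (-3 + 15)*6 + (6 - N) = 12*6 + (6 - N) = 72 + (6 - N) = 78 - N)
V(-40) + v = (78 - 1*(-40)) + 3616 = (78 + 40) + 3616 = 118 + 3616 = 3734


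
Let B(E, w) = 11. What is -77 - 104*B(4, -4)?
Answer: -1221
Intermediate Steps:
-77 - 104*B(4, -4) = -77 - 104*11 = -77 - 1144 = -1221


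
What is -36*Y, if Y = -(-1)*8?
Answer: -288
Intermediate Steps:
Y = 8 (Y = -1*(-8) = 8)
-36*Y = -36*8 = -288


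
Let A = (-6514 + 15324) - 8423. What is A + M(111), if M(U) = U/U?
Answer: 388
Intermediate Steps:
M(U) = 1
A = 387 (A = 8810 - 8423 = 387)
A + M(111) = 387 + 1 = 388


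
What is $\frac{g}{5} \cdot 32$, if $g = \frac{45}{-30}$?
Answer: $- \frac{48}{5} \approx -9.6$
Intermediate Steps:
$g = - \frac{3}{2}$ ($g = 45 \left(- \frac{1}{30}\right) = - \frac{3}{2} \approx -1.5$)
$\frac{g}{5} \cdot 32 = - \frac{3}{2 \cdot 5} \cdot 32 = \left(- \frac{3}{2}\right) \frac{1}{5} \cdot 32 = \left(- \frac{3}{10}\right) 32 = - \frac{48}{5}$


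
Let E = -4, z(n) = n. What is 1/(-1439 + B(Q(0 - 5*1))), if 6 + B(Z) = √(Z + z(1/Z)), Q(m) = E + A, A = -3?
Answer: -2023/2923245 - I*√14/2923245 ≈ -0.00069204 - 1.28e-6*I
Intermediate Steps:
Q(m) = -7 (Q(m) = -4 - 3 = -7)
B(Z) = -6 + √(Z + 1/Z)
1/(-1439 + B(Q(0 - 5*1))) = 1/(-1439 + (-6 + √(-7 + 1/(-7)))) = 1/(-1439 + (-6 + √(-7 - ⅐))) = 1/(-1439 + (-6 + √(-50/7))) = 1/(-1439 + (-6 + 5*I*√14/7)) = 1/(-1445 + 5*I*√14/7)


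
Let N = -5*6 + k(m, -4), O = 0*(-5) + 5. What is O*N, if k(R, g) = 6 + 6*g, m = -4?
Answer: -240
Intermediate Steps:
O = 5 (O = 0 + 5 = 5)
N = -48 (N = -5*6 + (6 + 6*(-4)) = -30 + (6 - 24) = -30 - 18 = -48)
O*N = 5*(-48) = -240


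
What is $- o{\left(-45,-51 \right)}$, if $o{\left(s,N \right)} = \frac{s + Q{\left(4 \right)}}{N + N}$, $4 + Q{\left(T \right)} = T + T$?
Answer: $- \frac{41}{102} \approx -0.40196$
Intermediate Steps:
$Q{\left(T \right)} = -4 + 2 T$ ($Q{\left(T \right)} = -4 + \left(T + T\right) = -4 + 2 T$)
$o{\left(s,N \right)} = \frac{4 + s}{2 N}$ ($o{\left(s,N \right)} = \frac{s + \left(-4 + 2 \cdot 4\right)}{N + N} = \frac{s + \left(-4 + 8\right)}{2 N} = \left(s + 4\right) \frac{1}{2 N} = \left(4 + s\right) \frac{1}{2 N} = \frac{4 + s}{2 N}$)
$- o{\left(-45,-51 \right)} = - \frac{4 - 45}{2 \left(-51\right)} = - \frac{\left(-1\right) \left(-41\right)}{2 \cdot 51} = \left(-1\right) \frac{41}{102} = - \frac{41}{102}$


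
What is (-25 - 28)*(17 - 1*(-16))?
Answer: -1749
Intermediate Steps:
(-25 - 28)*(17 - 1*(-16)) = -53*(17 + 16) = -53*33 = -1749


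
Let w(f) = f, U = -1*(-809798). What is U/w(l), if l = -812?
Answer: -404899/406 ≈ -997.29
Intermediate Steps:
U = 809798
U/w(l) = 809798/(-812) = 809798*(-1/812) = -404899/406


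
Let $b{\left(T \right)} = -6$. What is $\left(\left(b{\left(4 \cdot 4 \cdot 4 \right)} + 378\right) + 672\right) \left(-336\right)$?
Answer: $-350784$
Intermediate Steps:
$\left(\left(b{\left(4 \cdot 4 \cdot 4 \right)} + 378\right) + 672\right) \left(-336\right) = \left(\left(-6 + 378\right) + 672\right) \left(-336\right) = \left(372 + 672\right) \left(-336\right) = 1044 \left(-336\right) = -350784$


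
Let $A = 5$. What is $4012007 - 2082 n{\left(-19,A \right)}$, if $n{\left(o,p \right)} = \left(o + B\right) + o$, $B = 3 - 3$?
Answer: $4091123$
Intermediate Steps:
$B = 0$
$n{\left(o,p \right)} = 2 o$ ($n{\left(o,p \right)} = \left(o + 0\right) + o = o + o = 2 o$)
$4012007 - 2082 n{\left(-19,A \right)} = 4012007 - 2082 \cdot 2 \left(-19\right) = 4012007 - -79116 = 4012007 + 79116 = 4091123$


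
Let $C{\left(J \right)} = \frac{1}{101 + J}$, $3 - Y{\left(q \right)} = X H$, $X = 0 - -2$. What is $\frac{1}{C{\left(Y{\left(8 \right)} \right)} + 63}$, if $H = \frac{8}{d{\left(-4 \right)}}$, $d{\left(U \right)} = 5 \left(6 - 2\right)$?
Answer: $\frac{516}{32513} \approx 0.015871$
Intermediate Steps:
$X = 2$ ($X = 0 + 2 = 2$)
$d{\left(U \right)} = 20$ ($d{\left(U \right)} = 5 \cdot 4 = 20$)
$H = \frac{2}{5}$ ($H = \frac{8}{20} = 8 \cdot \frac{1}{20} = \frac{2}{5} \approx 0.4$)
$Y{\left(q \right)} = \frac{11}{5}$ ($Y{\left(q \right)} = 3 - 2 \cdot \frac{2}{5} = 3 - \frac{4}{5} = \frac{11}{5}$)
$\frac{1}{C{\left(Y{\left(8 \right)} \right)} + 63} = \frac{1}{\frac{1}{101 + \frac{11}{5}} + 63} = \frac{1}{\frac{1}{\frac{516}{5}} + 63} = \frac{1}{\frac{5}{516} + 63} = \frac{1}{\frac{32513}{516}} = \frac{516}{32513}$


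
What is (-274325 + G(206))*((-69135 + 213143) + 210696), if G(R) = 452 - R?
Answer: -97216917616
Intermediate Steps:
(-274325 + G(206))*((-69135 + 213143) + 210696) = (-274325 + (452 - 1*206))*((-69135 + 213143) + 210696) = (-274325 + (452 - 206))*(144008 + 210696) = (-274325 + 246)*354704 = -274079*354704 = -97216917616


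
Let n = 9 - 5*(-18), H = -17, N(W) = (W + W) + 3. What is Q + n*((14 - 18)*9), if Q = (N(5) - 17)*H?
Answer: -3496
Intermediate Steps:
N(W) = 3 + 2*W (N(W) = 2*W + 3 = 3 + 2*W)
n = 99 (n = 9 + 90 = 99)
Q = 68 (Q = ((3 + 2*5) - 17)*(-17) = ((3 + 10) - 17)*(-17) = (13 - 17)*(-17) = -4*(-17) = 68)
Q + n*((14 - 18)*9) = 68 + 99*((14 - 18)*9) = 68 + 99*(-4*9) = 68 + 99*(-36) = 68 - 3564 = -3496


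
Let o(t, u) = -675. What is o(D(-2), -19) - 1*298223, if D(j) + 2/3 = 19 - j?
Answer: -298898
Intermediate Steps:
D(j) = 55/3 - j (D(j) = -2/3 + (19 - j) = 55/3 - j)
o(D(-2), -19) - 1*298223 = -675 - 1*298223 = -675 - 298223 = -298898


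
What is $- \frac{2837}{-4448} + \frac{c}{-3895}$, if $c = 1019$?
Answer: $\frac{6517603}{17324960} \approx 0.3762$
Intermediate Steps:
$- \frac{2837}{-4448} + \frac{c}{-3895} = - \frac{2837}{-4448} + \frac{1019}{-3895} = \left(-2837\right) \left(- \frac{1}{4448}\right) + 1019 \left(- \frac{1}{3895}\right) = \frac{2837}{4448} - \frac{1019}{3895} = \frac{6517603}{17324960}$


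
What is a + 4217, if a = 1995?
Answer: 6212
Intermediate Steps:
a + 4217 = 1995 + 4217 = 6212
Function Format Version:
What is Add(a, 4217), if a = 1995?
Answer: 6212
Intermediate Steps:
Add(a, 4217) = Add(1995, 4217) = 6212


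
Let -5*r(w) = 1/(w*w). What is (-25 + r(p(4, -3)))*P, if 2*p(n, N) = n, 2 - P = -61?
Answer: -31563/20 ≈ -1578.2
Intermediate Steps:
P = 63 (P = 2 - 1*(-61) = 2 + 61 = 63)
p(n, N) = n/2
r(w) = -1/(5*w²)
(-25 + r(p(4, -3)))*P = (-25 - 1/(5*((½)*4)²))*63 = (-25 - ⅕/2²)*63 = (-25 - ⅕*¼)*63 = (-25 - 1/20)*63 = -501/20*63 = -31563/20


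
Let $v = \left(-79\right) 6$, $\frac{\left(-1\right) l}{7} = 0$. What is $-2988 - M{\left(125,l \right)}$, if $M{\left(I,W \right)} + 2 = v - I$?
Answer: $-2387$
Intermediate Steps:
$l = 0$ ($l = \left(-7\right) 0 = 0$)
$v = -474$
$M{\left(I,W \right)} = -476 - I$ ($M{\left(I,W \right)} = -2 - \left(474 + I\right) = -476 - I$)
$-2988 - M{\left(125,l \right)} = -2988 - \left(-476 - 125\right) = -2988 - -601 = -2988 + 601 = -2387$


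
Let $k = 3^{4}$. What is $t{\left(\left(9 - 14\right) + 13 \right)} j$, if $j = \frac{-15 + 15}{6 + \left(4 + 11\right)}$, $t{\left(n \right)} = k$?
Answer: $0$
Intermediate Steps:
$k = 81$
$t{\left(n \right)} = 81$
$j = 0$ ($j = \frac{0}{6 + 15} = \frac{0}{21} = 0 \cdot \frac{1}{21} = 0$)
$t{\left(\left(9 - 14\right) + 13 \right)} j = 81 \cdot 0 = 0$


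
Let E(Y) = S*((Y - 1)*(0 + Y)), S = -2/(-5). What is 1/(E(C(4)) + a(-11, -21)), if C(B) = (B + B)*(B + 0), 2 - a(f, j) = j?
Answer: 5/2099 ≈ 0.0023821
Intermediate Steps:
a(f, j) = 2 - j
C(B) = 2*B² (C(B) = (2*B)*B = 2*B²)
S = ⅖ (S = -2*(-⅕) = ⅖ ≈ 0.40000)
E(Y) = 2*Y*(-1 + Y)/5 (E(Y) = 2*((Y - 1)*(0 + Y))/5 = 2*((-1 + Y)*Y)/5 = 2*(Y*(-1 + Y))/5 = 2*Y*(-1 + Y)/5)
1/(E(C(4)) + a(-11, -21)) = 1/(2*(2*4²)*(-1 + 2*4²)/5 + (2 - 1*(-21))) = 1/(2*(2*16)*(-1 + 2*16)/5 + (2 + 21)) = 1/((⅖)*32*(-1 + 32) + 23) = 1/((⅖)*32*31 + 23) = 1/(1984/5 + 23) = 1/(2099/5) = 5/2099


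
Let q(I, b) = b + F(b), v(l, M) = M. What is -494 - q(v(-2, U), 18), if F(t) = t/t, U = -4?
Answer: -513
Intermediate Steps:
F(t) = 1
q(I, b) = 1 + b (q(I, b) = b + 1 = 1 + b)
-494 - q(v(-2, U), 18) = -494 - (1 + 18) = -494 - 1*19 = -494 - 19 = -513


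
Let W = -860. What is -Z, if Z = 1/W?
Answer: 1/860 ≈ 0.0011628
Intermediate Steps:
Z = -1/860 (Z = 1/(-860) = -1/860 ≈ -0.0011628)
-Z = -1*(-1/860) = 1/860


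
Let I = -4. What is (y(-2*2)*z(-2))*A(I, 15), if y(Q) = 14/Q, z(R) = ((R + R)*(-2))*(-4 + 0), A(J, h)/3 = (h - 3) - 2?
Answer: 3360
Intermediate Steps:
A(J, h) = -15 + 3*h (A(J, h) = 3*((h - 3) - 2) = 3*((-3 + h) - 2) = 3*(-5 + h) = -15 + 3*h)
z(R) = 16*R (z(R) = ((2*R)*(-2))*(-4) = -4*R*(-4) = 16*R)
(y(-2*2)*z(-2))*A(I, 15) = ((14/((-2*2)))*(16*(-2)))*(-15 + 3*15) = ((14/(-4))*(-32))*(-15 + 45) = ((14*(-1/4))*(-32))*30 = -7/2*(-32)*30 = 112*30 = 3360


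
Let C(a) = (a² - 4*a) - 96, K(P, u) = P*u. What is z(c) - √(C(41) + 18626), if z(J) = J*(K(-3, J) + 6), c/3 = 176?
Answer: -833184 - √20047 ≈ -8.3333e+5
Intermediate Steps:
c = 528 (c = 3*176 = 528)
C(a) = -96 + a² - 4*a
z(J) = J*(6 - 3*J) (z(J) = J*(-3*J + 6) = J*(6 - 3*J))
z(c) - √(C(41) + 18626) = 3*528*(2 - 1*528) - √((-96 + 41² - 4*41) + 18626) = 3*528*(2 - 528) - √((-96 + 1681 - 164) + 18626) = 3*528*(-526) - √(1421 + 18626) = -833184 - √20047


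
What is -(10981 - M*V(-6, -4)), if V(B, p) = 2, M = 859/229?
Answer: -2512931/229 ≈ -10974.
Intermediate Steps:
M = 859/229 (M = 859*(1/229) = 859/229 ≈ 3.7511)
-(10981 - M*V(-6, -4)) = -(10981 - 859*2/229) = -(10981 - 1*1718/229) = -(10981 - 1718/229) = -1*2512931/229 = -2512931/229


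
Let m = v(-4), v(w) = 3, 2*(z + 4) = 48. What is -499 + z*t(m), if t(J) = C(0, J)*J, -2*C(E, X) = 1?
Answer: -529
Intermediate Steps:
z = 20 (z = -4 + (½)*48 = -4 + 24 = 20)
C(E, X) = -½ (C(E, X) = -½*1 = -½)
m = 3
t(J) = -J/2
-499 + z*t(m) = -499 + 20*(-½*3) = -499 + 20*(-3/2) = -499 - 30 = -529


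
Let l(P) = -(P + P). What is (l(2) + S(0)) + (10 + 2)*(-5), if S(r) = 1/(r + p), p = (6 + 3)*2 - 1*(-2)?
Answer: -1279/20 ≈ -63.950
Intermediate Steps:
p = 20 (p = 9*2 + 2 = 18 + 2 = 20)
S(r) = 1/(20 + r) (S(r) = 1/(r + 20) = 1/(20 + r))
l(P) = -2*P
(l(2) + S(0)) + (10 + 2)*(-5) = (-2*2 + 1/(20 + 0)) + (10 + 2)*(-5) = (-4 + 1/20) + 12*(-5) = (-4 + 1/20) - 60 = -79/20 - 60 = -1279/20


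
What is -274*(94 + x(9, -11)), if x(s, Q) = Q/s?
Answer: -228790/9 ≈ -25421.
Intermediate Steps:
-274*(94 + x(9, -11)) = -274*(94 - 11/9) = -274*835/9 = -228790/9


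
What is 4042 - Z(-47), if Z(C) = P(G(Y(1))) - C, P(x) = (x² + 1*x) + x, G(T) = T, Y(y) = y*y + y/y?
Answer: 3987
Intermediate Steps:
Y(y) = 1 + y² (Y(y) = y² + 1 = 1 + y²)
P(x) = x² + 2*x (P(x) = (x² + x) + x = (x + x²) + x = x² + 2*x)
Z(C) = 8 - C (Z(C) = (1 + 1²)*(2 + (1 + 1²)) - C = (1 + 1)*(2 + (1 + 1)) - C = 2*(2 + 2) - C = 2*4 - C = 8 - C)
4042 - Z(-47) = 4042 - (8 - 1*(-47)) = 4042 - (8 + 47) = 4042 - 1*55 = 4042 - 55 = 3987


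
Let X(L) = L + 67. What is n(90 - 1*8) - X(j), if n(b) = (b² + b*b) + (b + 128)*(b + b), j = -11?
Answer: 47832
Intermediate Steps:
X(L) = 67 + L
n(b) = 2*b² + 2*b*(128 + b) (n(b) = (b² + b²) + (128 + b)*(2*b) = 2*b² + 2*b*(128 + b))
n(90 - 1*8) - X(j) = 4*(90 - 1*8)*(64 + (90 - 1*8)) - (67 - 11) = 4*(90 - 8)*(64 + (90 - 8)) - 1*56 = 4*82*(64 + 82) - 56 = 4*82*146 - 56 = 47888 - 56 = 47832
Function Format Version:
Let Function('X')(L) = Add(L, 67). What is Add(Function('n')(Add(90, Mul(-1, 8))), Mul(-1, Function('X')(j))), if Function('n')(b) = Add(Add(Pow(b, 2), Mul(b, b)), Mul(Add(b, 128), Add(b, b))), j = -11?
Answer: 47832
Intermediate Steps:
Function('X')(L) = Add(67, L)
Function('n')(b) = Add(Mul(2, Pow(b, 2)), Mul(2, b, Add(128, b))) (Function('n')(b) = Add(Add(Pow(b, 2), Pow(b, 2)), Mul(Add(128, b), Mul(2, b))) = Add(Mul(2, Pow(b, 2)), Mul(2, b, Add(128, b))))
Add(Function('n')(Add(90, Mul(-1, 8))), Mul(-1, Function('X')(j))) = Add(Mul(4, Add(90, Mul(-1, 8)), Add(64, Add(90, Mul(-1, 8)))), Mul(-1, Add(67, -11))) = Add(Mul(4, Add(90, -8), Add(64, Add(90, -8))), Mul(-1, 56)) = Add(Mul(4, 82, Add(64, 82)), -56) = Add(Mul(4, 82, 146), -56) = Add(47888, -56) = 47832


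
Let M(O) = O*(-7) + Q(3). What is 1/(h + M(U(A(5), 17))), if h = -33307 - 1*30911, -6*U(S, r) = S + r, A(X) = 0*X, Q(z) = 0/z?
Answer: -6/385189 ≈ -1.5577e-5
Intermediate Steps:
Q(z) = 0
A(X) = 0
U(S, r) = -S/6 - r/6 (U(S, r) = -(S + r)/6 = -S/6 - r/6)
h = -64218 (h = -33307 - 30911 = -64218)
M(O) = -7*O (M(O) = O*(-7) + 0 = -7*O + 0 = -7*O)
1/(h + M(U(A(5), 17))) = 1/(-64218 - 7*(-1/6*0 - 1/6*17)) = 1/(-64218 - 7*(0 - 17/6)) = 1/(-64218 - 7*(-17/6)) = 1/(-64218 + 119/6) = 1/(-385189/6) = -6/385189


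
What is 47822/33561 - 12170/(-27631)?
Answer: 1729807052/927323991 ≈ 1.8654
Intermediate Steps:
47822/33561 - 12170/(-27631) = 47822*(1/33561) - 12170*(-1/27631) = 47822/33561 + 12170/27631 = 1729807052/927323991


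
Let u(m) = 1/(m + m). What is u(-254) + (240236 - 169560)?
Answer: 35903407/508 ≈ 70676.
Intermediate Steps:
u(m) = 1/(2*m)
u(-254) + (240236 - 169560) = (1/2)/(-254) + (240236 - 169560) = (1/2)*(-1/254) + 70676 = -1/508 + 70676 = 35903407/508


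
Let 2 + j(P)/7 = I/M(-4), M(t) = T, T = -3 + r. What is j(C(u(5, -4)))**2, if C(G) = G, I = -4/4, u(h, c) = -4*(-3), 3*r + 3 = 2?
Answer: 14161/100 ≈ 141.61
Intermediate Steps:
r = -1/3 (r = -1 + (1/3)*2 = -1 + 2/3 = -1/3 ≈ -0.33333)
u(h, c) = 12
I = -1 (I = -4*1/4 = -1)
T = -10/3 (T = -3 - 1/3 = -10/3 ≈ -3.3333)
M(t) = -10/3
j(P) = -119/10 (j(P) = -14 + 7*(-1/(-10/3)) = -14 + 7*(-1*(-3/10)) = -14 + 7*(3/10) = -14 + 21/10 = -119/10)
j(C(u(5, -4)))**2 = (-119/10)**2 = 14161/100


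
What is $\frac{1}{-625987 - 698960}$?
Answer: $- \frac{1}{1324947} \approx -7.5475 \cdot 10^{-7}$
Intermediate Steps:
$\frac{1}{-625987 - 698960} = \frac{1}{-1324947} = - \frac{1}{1324947}$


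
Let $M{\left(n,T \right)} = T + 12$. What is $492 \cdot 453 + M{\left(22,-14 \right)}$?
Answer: $222874$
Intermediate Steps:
$M{\left(n,T \right)} = 12 + T$
$492 \cdot 453 + M{\left(22,-14 \right)} = 492 \cdot 453 + \left(12 - 14\right) = 222876 - 2 = 222874$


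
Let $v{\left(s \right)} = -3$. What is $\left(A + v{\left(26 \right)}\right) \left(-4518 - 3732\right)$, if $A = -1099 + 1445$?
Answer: $-2829750$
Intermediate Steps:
$A = 346$
$\left(A + v{\left(26 \right)}\right) \left(-4518 - 3732\right) = \left(346 - 3\right) \left(-4518 - 3732\right) = 343 \left(-8250\right) = -2829750$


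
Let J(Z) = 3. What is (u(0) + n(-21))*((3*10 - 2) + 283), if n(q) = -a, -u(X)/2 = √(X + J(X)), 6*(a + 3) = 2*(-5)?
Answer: 4354/3 - 622*√3 ≈ 374.00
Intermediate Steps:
a = -14/3 (a = -3 + (2*(-5))/6 = -3 + (⅙)*(-10) = -3 - 5/3 = -14/3 ≈ -4.6667)
u(X) = -2*√(3 + X) (u(X) = -2*√(X + 3) = -2*√(3 + X))
n(q) = 14/3 (n(q) = -1*(-14/3) = 14/3)
(u(0) + n(-21))*((3*10 - 2) + 283) = (-2*√(3 + 0) + 14/3)*((3*10 - 2) + 283) = (-2*√3 + 14/3)*((30 - 2) + 283) = (14/3 - 2*√3)*(28 + 283) = (14/3 - 2*√3)*311 = 4354/3 - 622*√3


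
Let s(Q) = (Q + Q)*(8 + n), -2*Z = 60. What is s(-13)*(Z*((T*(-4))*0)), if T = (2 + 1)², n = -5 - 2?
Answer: 0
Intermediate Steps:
Z = -30 (Z = -½*60 = -30)
n = -7
T = 9 (T = 3² = 9)
s(Q) = 2*Q (s(Q) = (Q + Q)*(8 - 7) = (2*Q)*1 = 2*Q)
s(-13)*(Z*((T*(-4))*0)) = (2*(-13))*(-30*9*(-4)*0) = -(-780)*(-36*0) = -(-780)*0 = -26*0 = 0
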